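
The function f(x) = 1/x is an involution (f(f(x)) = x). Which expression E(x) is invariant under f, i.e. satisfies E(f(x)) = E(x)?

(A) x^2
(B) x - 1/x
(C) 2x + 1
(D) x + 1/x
D

Replace x by f(x) = 1/x in each option and simplify. As a quick numerical cross-check, also compare E(4) with E(f(4)) = E(1/4).

(A) x^2  ->  (1/x)^2 = x^(-2); check: E(4) = 16 but E(1/4) = 1/16.   [not invariant]
(B) x - 1/x  ->  (1/x) - 1/(1/x) = -x + 1/x; check: E(4) = 15/4 but E(1/4) = -15/4.   [not invariant]
(C) 2x + 1  ->  2(1/x) + 1 = (x + 2)/x; check: E(4) = 9 but E(1/4) = 3/2.   [not invariant]
(D) x + 1/x  ->  (1/x) + 1/(1/x), which simplifies back to x + 1/x; check: E(4) = 17/4, E(1/4) = 17/4.   [invariant]

Only (D) is unchanged. E is symmetric under swapping x with f(x) = 1/x, which is exactly what an involution does.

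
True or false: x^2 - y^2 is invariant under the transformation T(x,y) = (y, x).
False

Substitute T(x,y) = (y, x) into the expression and compare with the original.

Original: x^2 - y^2
After applying T: (y)^2 - (x)^2 = -x^2 + y^2

This differs from the original x^2 - y^2 (difference: -2x^2 + 2y^2), so the expression is NOT invariant.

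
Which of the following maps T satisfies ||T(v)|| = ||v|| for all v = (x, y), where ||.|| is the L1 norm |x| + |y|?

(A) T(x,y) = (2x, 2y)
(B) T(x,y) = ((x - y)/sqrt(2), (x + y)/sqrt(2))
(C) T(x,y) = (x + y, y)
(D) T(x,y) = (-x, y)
D

A transformation preserves a norm if ||T(v)|| = ||v|| for every v; a single vector where the norm changes rules an option out.

(A) T(x,y) = (2x, 2y): v = (1, 0) has norm |1| + |0| = 1, but T(v) = (2, 0) has norm 2 -- not preserved.
(B) T(x,y) = ((x - y)/sqrt(2), (x + y)/sqrt(2)): v = (1, 0) has norm |1| + |0| = 1, but T(v) = (sqrt(2)/2, sqrt(2)/2) has norm sqrt(2) -- not preserved.
(C) T(x,y) = (x + y, y): v = (0, 1) has norm |0| + |1| = 1, but T(v) = (1, 1) has norm 2 -- not preserved.
(D) T(x,y) = (-x, y): preserves the norm -- it only permutes the coordinates and/or flips signs, which leaves |x| + |y| unchanged.

Therefore the answer is (D).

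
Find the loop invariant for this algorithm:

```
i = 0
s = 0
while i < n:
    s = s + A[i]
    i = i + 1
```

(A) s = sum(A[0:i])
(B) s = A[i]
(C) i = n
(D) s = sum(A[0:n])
A

A loop invariant must hold before the first iteration and be re-established by every execution of the body.

(A) s = sum(A[0:i]): Initially i = 0 and s = 0 = sum of the empty slice A[0:0]. If s = sum(A[0:i]) holds at the top of an iteration, the body sets s to sum(A[0:i]) + A[i] = sum(A[0:i+1]) and then i to i+1, so s = sum(A[0:i]) holds again. At exit i = n, giving s = sum(A[0:n]).

The other options fail:
(B) s = A[i]: after the first iteration s = A[0] but i = 1, so s = A[i] compares s with the wrong element (and fails in general).
(C) i = n: false initially (i = 0); it is the exit condition, not an invariant.
(D) s = sum(A[0:n]): false before the loop (s = 0, not the full sum) -- it only becomes true at exit.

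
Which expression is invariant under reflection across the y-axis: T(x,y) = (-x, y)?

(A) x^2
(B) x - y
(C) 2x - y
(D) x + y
A

The map is reflection across the y-axis: T(x,y) = (-x, y).
Substitute the transformed coordinates into each option and compare with the original:
(A) x^2  ->  (-x)^2 = x^2   [equals x^2: invariant]
(B) x - y  ->  (-x) - (y) = -x - y   [differs from x - y: not invariant]
(C) 2x - y  ->  2(-x) - (y) = -2x - y   [differs from 2x - y: not invariant]
(D) x + y  ->  (-x) + (y) = -x + y   [differs from x + y: not invariant]

Only option (A), x^2, is unchanged by the transformation.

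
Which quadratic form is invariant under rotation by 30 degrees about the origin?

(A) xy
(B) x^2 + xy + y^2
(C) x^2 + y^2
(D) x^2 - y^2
C

Rotation by 30 degrees sends (x, y) to (sqrt(3)x/2 - y/2, x/2 + sqrt(3)y/2).
Substitute the transformed coordinates into each option and compare with the original:
(A) xy  ->  (sqrt(3)x/2 - y/2)(x/2 + sqrt(3)y/2) = sqrt(3)x^2/4 + xy/2 - sqrt(3)y^2/4   [differs from xy: not invariant]
(B) x^2 + xy + y^2  ->  (sqrt(3)x/2 - y/2)^2 + (sqrt(3)x/2 - y/2)(x/2 + sqrt(3)y/2) + (x/2 + sqrt(3)y/2)^2 = sqrt(3)x^2/4 + x^2 + xy/2 - sqrt(3)y^2/4 + y^2   [differs from x^2 + xy + y^2: not invariant]
(C) x^2 + y^2  ->  (sqrt(3)x/2 - y/2)^2 + (x/2 + sqrt(3)y/2)^2 = x^2 + y^2   [equals x^2 + y^2: invariant]
(D) x^2 - y^2  ->  (sqrt(3)x/2 - y/2)^2 - (x/2 + sqrt(3)y/2)^2 = x^2/2 - sqrt(3)xy - y^2/2   [differs from x^2 - y^2: not invariant]

Only option (C), x^2 + y^2, is unchanged by the transformation.
x^2 + y^2 is the squared distance from the origin, which rotations preserve.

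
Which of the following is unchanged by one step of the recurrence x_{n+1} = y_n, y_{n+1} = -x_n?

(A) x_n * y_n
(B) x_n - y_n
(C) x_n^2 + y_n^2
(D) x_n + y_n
C

For the recurrence x_{n+1} = y_n, y_{n+1} = -x_n:

x_{n+1}^2 + y_{n+1}^2 = y_n^2 + (-x_n)^2 = x_n^2 + y_n^2
The sum of squares is conserved (like energy in a harmonic oscillator).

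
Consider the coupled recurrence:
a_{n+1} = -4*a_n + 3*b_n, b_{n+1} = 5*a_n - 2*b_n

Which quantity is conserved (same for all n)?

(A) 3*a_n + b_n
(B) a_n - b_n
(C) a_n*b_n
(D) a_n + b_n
D

Replace a_n by a_{n+1} = -4*a_n + 3*b_n and b_n by b_{n+1} = 5*a_n - 2*b_n in each option and simplify:
(A) 3*a_n + b_n  ->  3*(-4*a_n + 3*b_n) + (5*a_n - 2*b_n) = -7*a_n + 7*b_n   [not conserved]
(B) a_n - b_n  ->  (-4*a_n + 3*b_n) - (5*a_n - 2*b_n) = -9*a_n + 5*b_n   [not conserved]
(C) a_n*b_n  ->  (-4*a_n + 3*b_n)*(5*a_n - 2*b_n) = -20*a_n^2 + 23*a_n*b_n - 6*b_n^2   [not conserved]
(D) a_n + b_n  ->  (-4*a_n + 3*b_n) + (5*a_n - 2*b_n) = a_n + b_n   [conserved]

Only (D) a_n + b_n returns to itself after one step, so it is the conserved quantity.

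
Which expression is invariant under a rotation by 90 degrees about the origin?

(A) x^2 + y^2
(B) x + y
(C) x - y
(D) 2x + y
A

A rotation by 90 degrees sends (x, y) to (-y, x).
Substitute the transformed coordinates into each option and compare with the original:
(A) x^2 + y^2  ->  (-y)^2 + (x)^2 = x^2 + y^2   [equals x^2 + y^2: invariant]
(B) x + y  ->  (-y) + (x) = x - y   [differs from x + y: not invariant]
(C) x - y  ->  (-y) - (x) = -x - y   [differs from x - y: not invariant]
(D) 2x + y  ->  2(-y) + (x) = x - 2y   [differs from 2x + y: not invariant]

Only option (A), x^2 + y^2, is unchanged by the transformation.
Geometrically, x^2 + y^2 is the squared distance from the origin, which every rotation about the origin preserves.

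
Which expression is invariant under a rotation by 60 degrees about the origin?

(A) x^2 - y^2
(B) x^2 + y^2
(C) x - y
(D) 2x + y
B

A rotation by 60 degrees sends (x, y) to (x/2 - sqrt(3)y/2, sqrt(3)x/2 + y/2).
Substitute the transformed coordinates into each option and compare with the original:
(A) x^2 - y^2  ->  (x/2 - sqrt(3)y/2)^2 - (sqrt(3)x/2 + y/2)^2 = -x^2/2 - sqrt(3)xy + y^2/2   [differs from x^2 - y^2: not invariant]
(B) x^2 + y^2  ->  (x/2 - sqrt(3)y/2)^2 + (sqrt(3)x/2 + y/2)^2 = x^2 + y^2   [equals x^2 + y^2: invariant]
(C) x - y  ->  (x/2 - sqrt(3)y/2) - (sqrt(3)x/2 + y/2) = -sqrt(3)x/2 + x/2 - sqrt(3)y/2 - y/2   [differs from x - y: not invariant]
(D) 2x + y  ->  2(x/2 - sqrt(3)y/2) + (sqrt(3)x/2 + y/2) = sqrt(3)x/2 + x - sqrt(3)y + y/2   [differs from 2x + y: not invariant]

Only option (B), x^2 + y^2, is unchanged by the transformation.
Geometrically, x^2 + y^2 is the squared distance from the origin, which every rotation about the origin preserves.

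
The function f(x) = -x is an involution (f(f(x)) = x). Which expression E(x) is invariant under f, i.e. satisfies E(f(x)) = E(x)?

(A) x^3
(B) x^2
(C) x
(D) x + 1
B

Replace x by f(x) = -x in each option and simplify. As a quick numerical cross-check, also compare E(5) with E(f(5)) = E(-5).

(A) x^3  ->  (-x)^3 = -x^3; check: E(5) = 125 but E(-5) = -125.   [not invariant]
(B) x^2  ->  (-x)^2, which simplifies back to x^2; check: E(5) = 25, E(-5) = 25.   [invariant]
(C) x  ->  (-x) = -x; check: E(5) = 5 but E(-5) = -5.   [not invariant]
(D) x + 1  ->  (-x) + 1 = 1 - x; check: E(5) = 6 but E(-5) = -4.   [not invariant]

Only (B) is unchanged. E is symmetric under swapping x with f(x) = -x, which is exactly what an involution does.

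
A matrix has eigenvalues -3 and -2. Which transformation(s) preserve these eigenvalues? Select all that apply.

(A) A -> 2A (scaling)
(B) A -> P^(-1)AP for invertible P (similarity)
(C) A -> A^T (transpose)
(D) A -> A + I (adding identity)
B and C

Eigenvalues are preserved by:
1. Similarity transformations: A -> P^(-1)AP (same characteristic polynomial)
2. Transpose: A^T has the same eigenvalues as A

Eigenvalues are NOT preserved by:
- Adding identity: eigenvalues become -3+1, -2+1
- Scaling: eigenvalues become -6, -4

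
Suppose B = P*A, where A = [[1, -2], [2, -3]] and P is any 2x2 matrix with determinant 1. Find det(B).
1

By the multiplicative property of determinants, det(B) = det(P*A) = det(P) * det(A) = det(A),
so the determinant is invariant under multiplication by any determinant-1 matrix; we just need det(A).

det(A) = (1)(-3) - (-2)(2) = -3 - (-4) = 1

Therefore det(B) = 1 * 1 = 1.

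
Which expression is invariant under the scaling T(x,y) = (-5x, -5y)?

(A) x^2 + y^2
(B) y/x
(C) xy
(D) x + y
B

Under the uniform scaling T(x,y) = (-5x, -5y):
Substitute the transformed coordinates into each option and compare with the original:
(A) x^2 + y^2  ->  (-5x)^2 + (-5y)^2 = 25x^2 + 25y^2   [differs from x^2 + y^2: not invariant]
(B) y/x  ->  (-5y)/(-5x) = y/x   [equals y/x: invariant]
(C) xy  ->  (-5x)(-5y) = 25xy   [differs from xy: not invariant]
(D) x + y  ->  (-5x) + (-5y) = -5x - 5y   [differs from x + y: not invariant]

Only option (B), y/x, is unchanged by the transformation.
The common factor -5 cancels in a ratio of coordinates, while sums, products and sums of squares pick up factors of -5 or 25.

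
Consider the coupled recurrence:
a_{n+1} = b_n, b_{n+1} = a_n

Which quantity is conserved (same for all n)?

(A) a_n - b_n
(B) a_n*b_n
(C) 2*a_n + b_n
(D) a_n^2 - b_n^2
B

Replace a_n by a_{n+1} = b_n and b_n by b_{n+1} = a_n in each option and simplify:
(A) a_n - b_n  ->  (b_n) - (a_n) = -a_n + b_n   [not conserved]
(B) a_n*b_n  ->  (b_n)*(a_n) = a_n*b_n   [conserved]
(C) 2*a_n + b_n  ->  2*(b_n) + (a_n) = a_n + 2*b_n   [not conserved]
(D) a_n^2 - b_n^2  ->  (b_n)^2 - (a_n)^2 = -a_n^2 + b_n^2   [not conserved]

Only (B) a_n*b_n returns to itself after one step, so it is the conserved quantity.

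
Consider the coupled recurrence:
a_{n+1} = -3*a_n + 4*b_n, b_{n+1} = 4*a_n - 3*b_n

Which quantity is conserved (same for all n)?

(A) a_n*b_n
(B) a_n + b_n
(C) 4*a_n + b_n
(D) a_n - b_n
B

Replace a_n by a_{n+1} = -3*a_n + 4*b_n and b_n by b_{n+1} = 4*a_n - 3*b_n in each option and simplify:
(A) a_n*b_n  ->  (-3*a_n + 4*b_n)*(4*a_n - 3*b_n) = -12*a_n^2 + 25*a_n*b_n - 12*b_n^2   [not conserved]
(B) a_n + b_n  ->  (-3*a_n + 4*b_n) + (4*a_n - 3*b_n) = a_n + b_n   [conserved]
(C) 4*a_n + b_n  ->  4*(-3*a_n + 4*b_n) + (4*a_n - 3*b_n) = -8*a_n + 13*b_n   [not conserved]
(D) a_n - b_n  ->  (-3*a_n + 4*b_n) - (4*a_n - 3*b_n) = -7*a_n + 7*b_n   [not conserved]

Only (B) a_n + b_n returns to itself after one step, so it is the conserved quantity.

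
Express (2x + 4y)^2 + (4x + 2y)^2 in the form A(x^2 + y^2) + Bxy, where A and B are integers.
20(x^2 + y^2) + 32xy

Expanding: (2x + 4y)^2 = 4x^2 + 16xy + 16y^2
(4x + 2y)^2 = 16x^2 + 16xy + 4y^2
Sum = (4+16)(x^2+y^2) + 32xy = 20(x^2 + y^2) + 32xy
This is symmetric in x and y.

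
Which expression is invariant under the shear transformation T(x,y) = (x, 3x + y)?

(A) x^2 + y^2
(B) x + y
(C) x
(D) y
C

Under the shear T(x,y) = (x, 3x + y):
Substitute the transformed coordinates into each option and compare with the original:
(A) x^2 + y^2  ->  (x)^2 + (3x + y)^2 = 10x^2 + 6xy + y^2   [differs from x^2 + y^2: not invariant]
(B) x + y  ->  (x) + (3x + y) = 4x + y   [differs from x + y: not invariant]
(C) x  ->  (x) = x   [equals x: invariant]
(D) y  ->  (3x + y) = 3x + y   [differs from y: not invariant]

Only option (C), x, is unchanged by the transformation.
A vertical shear moves points parallel to the y-axis, so the x-coordinate (and any function of x alone) is unchanged.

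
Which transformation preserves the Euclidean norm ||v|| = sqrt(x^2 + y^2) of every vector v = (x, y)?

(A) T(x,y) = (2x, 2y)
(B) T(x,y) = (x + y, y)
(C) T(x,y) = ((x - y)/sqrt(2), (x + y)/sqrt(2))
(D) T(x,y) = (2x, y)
C

A transformation preserves a norm if ||T(v)|| = ||v|| for every v; a single vector where the norm changes rules an option out.

(A) T(x,y) = (2x, 2y): v = (1, 0) has norm sqrt((1)^2 + (0)^2) = 1, but T(v) = (2, 0) has norm 2 -- not preserved.
(B) T(x,y) = (x + y, y): v = (0, 1) has norm sqrt((0)^2 + (1)^2) = 1, but T(v) = (1, 1) has norm sqrt(2) -- not preserved.
(C) T(x,y) = ((x - y)/sqrt(2), (x + y)/sqrt(2)): preserves the norm -- it is an orthogonal map (a rotation/reflection), and (sqrt(2)(x - y)/2)^2 + (sqrt(2)(x + y)/2)^2 simplifies to x^2 + y^2.
(D) T(x,y) = (2x, y): v = (1, 0) has norm sqrt((1)^2 + (0)^2) = 1, but T(v) = (2, 0) has norm 2 -- not preserved.

Therefore the answer is (C).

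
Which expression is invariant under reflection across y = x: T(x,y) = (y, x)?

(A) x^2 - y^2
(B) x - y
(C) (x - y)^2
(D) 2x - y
C

The map is reflection across y = x: T(x,y) = (y, x).
Substitute the transformed coordinates into each option and compare with the original:
(A) x^2 - y^2  ->  (y)^2 - (x)^2 = -x^2 + y^2   [differs from x^2 - y^2: not invariant]
(B) x - y  ->  (y) - (x) = -x + y   [differs from x - y: not invariant]
(C) (x - y)^2  ->  ((y) - (x))^2 = x^2 - 2xy + y^2   [equals (x - y)^2: invariant]
(D) 2x - y  ->  2(y) - (x) = -x + 2y   [differs from 2x - y: not invariant]

Only option (C), (x - y)^2, is unchanged by the transformation.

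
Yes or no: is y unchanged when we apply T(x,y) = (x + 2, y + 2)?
No

Substitute T(x,y) = (x + 2, y + 2) into the expression and compare with the original.

Original: y
After applying T: (y + 2) = y + 2

This differs from the original y (difference: 2), so the expression is NOT invariant.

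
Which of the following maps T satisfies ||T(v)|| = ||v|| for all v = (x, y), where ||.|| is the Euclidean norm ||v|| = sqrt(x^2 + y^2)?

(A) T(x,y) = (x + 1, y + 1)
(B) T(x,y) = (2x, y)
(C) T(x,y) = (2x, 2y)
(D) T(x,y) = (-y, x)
D

A transformation preserves a norm if ||T(v)|| = ||v|| for every v; a single vector where the norm changes rules an option out.

(A) T(x,y) = (x + 1, y + 1): v = (1, 0) has norm sqrt((1)^2 + (0)^2) = 1, but T(v) = (2, 1) has norm sqrt(5) -- not preserved.
(B) T(x,y) = (2x, y): v = (1, 0) has norm sqrt((1)^2 + (0)^2) = 1, but T(v) = (2, 0) has norm 2 -- not preserved.
(C) T(x,y) = (2x, 2y): v = (1, 0) has norm sqrt((1)^2 + (0)^2) = 1, but T(v) = (2, 0) has norm 2 -- not preserved.
(D) T(x,y) = (-y, x): preserves the norm -- it is an orthogonal map (a rotation/reflection), and (-y)^2 + (x)^2 simplifies to x^2 + y^2.

Therefore the answer is (D).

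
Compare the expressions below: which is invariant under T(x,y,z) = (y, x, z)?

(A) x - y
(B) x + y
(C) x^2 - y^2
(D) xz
B

Apply T(x,y,z) = (y, x, z) to each option, i.e. replace (x, y, z) by the transformed coordinates.
Substitute the transformed coordinates into each option and compare with the original:
(A) x - y  ->  (y) - (x) = -x + y   [differs from x - y: not invariant]
(B) x + y  ->  (y) + (x) = x + y   [equals x + y: invariant]
(C) x^2 - y^2  ->  (y)^2 - (x)^2 = -x^2 + y^2   [differs from x^2 - y^2: not invariant]
(D) xz  ->  (y)(z) = yz   [differs from xz: not invariant]

Only option (B), x + y, is unchanged by the transformation.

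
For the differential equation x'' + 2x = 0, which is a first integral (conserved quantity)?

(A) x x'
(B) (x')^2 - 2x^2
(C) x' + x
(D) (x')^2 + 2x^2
D

A first integral I satisfies dI/dt = 0 along every solution. Differentiate each option and use the equation of motion:
(A) d/dt[x x'] = (x')^2 + x x'' = (x')^2 - 2x^2, not identically 0
(B) d/dt[(x')^2 - 2x^2] = 2x'x'' - 4x x' = -8x x', not identically 0
(C) d/dt[x' + x] = x'' + x' = -2x + x', not identically 0
(D) d/dt[(x')^2 + 2x^2] = 2x'x'' + 4x x' = 2x'(-2x) + 4x x' = 0

Only (D) has zero time-derivative. So the energy-like quantity (x')^2 + 2x^2 is the first integral.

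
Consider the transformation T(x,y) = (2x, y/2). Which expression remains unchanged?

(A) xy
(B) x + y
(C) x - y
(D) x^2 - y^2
A

An expression E(x,y) is invariant under T if E(T(x,y)) = E(x,y). Here T(x,y) = (2x, y/2).
Substitute the transformed coordinates into each option and compare with the original:
(A) xy  ->  (2x)(y/2) = xy   [equals xy: invariant]
(B) x + y  ->  (2x) + (y/2) = 2x + y/2   [differs from x + y: not invariant]
(C) x - y  ->  (2x) - (y/2) = 2x - y/2   [differs from x - y: not invariant]
(D) x^2 - y^2  ->  (2x)^2 - (y/2)^2 = 4x^2 - y^2/4   [differs from x^2 - y^2: not invariant]

Only option (A), xy, is unchanged by the transformation.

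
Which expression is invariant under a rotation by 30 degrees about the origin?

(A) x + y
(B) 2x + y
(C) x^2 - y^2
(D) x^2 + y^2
D

A rotation by 30 degrees sends (x, y) to (sqrt(3)x/2 - y/2, x/2 + sqrt(3)y/2).
Substitute the transformed coordinates into each option and compare with the original:
(A) x + y  ->  (sqrt(3)x/2 - y/2) + (x/2 + sqrt(3)y/2) = x/2 + sqrt(3)x/2 - y/2 + sqrt(3)y/2   [differs from x + y: not invariant]
(B) 2x + y  ->  2(sqrt(3)x/2 - y/2) + (x/2 + sqrt(3)y/2) = x/2 + sqrt(3)x - y + sqrt(3)y/2   [differs from 2x + y: not invariant]
(C) x^2 - y^2  ->  (sqrt(3)x/2 - y/2)^2 - (x/2 + sqrt(3)y/2)^2 = x^2/2 - sqrt(3)xy - y^2/2   [differs from x^2 - y^2: not invariant]
(D) x^2 + y^2  ->  (sqrt(3)x/2 - y/2)^2 + (x/2 + sqrt(3)y/2)^2 = x^2 + y^2   [equals x^2 + y^2: invariant]

Only option (D), x^2 + y^2, is unchanged by the transformation.
Geometrically, x^2 + y^2 is the squared distance from the origin, which every rotation about the origin preserves.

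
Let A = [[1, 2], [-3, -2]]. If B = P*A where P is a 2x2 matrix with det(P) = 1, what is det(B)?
4

By the multiplicative property of determinants, det(B) = det(P*A) = det(P) * det(A) = det(A),
so the determinant is invariant under multiplication by any determinant-1 matrix; we just need det(A).

det(A) = (1)(-2) - (2)(-3) = -2 - (-6) = 4

Therefore det(B) = 1 * 4 = 4.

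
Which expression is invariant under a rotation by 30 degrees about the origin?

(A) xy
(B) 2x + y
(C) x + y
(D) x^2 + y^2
D

A rotation by 30 degrees sends (x, y) to (sqrt(3)x/2 - y/2, x/2 + sqrt(3)y/2).
Substitute the transformed coordinates into each option and compare with the original:
(A) xy  ->  (sqrt(3)x/2 - y/2)(x/2 + sqrt(3)y/2) = sqrt(3)x^2/4 + xy/2 - sqrt(3)y^2/4   [differs from xy: not invariant]
(B) 2x + y  ->  2(sqrt(3)x/2 - y/2) + (x/2 + sqrt(3)y/2) = x/2 + sqrt(3)x - y + sqrt(3)y/2   [differs from 2x + y: not invariant]
(C) x + y  ->  (sqrt(3)x/2 - y/2) + (x/2 + sqrt(3)y/2) = x/2 + sqrt(3)x/2 - y/2 + sqrt(3)y/2   [differs from x + y: not invariant]
(D) x^2 + y^2  ->  (sqrt(3)x/2 - y/2)^2 + (x/2 + sqrt(3)y/2)^2 = x^2 + y^2   [equals x^2 + y^2: invariant]

Only option (D), x^2 + y^2, is unchanged by the transformation.
Geometrically, x^2 + y^2 is the squared distance from the origin, which every rotation about the origin preserves.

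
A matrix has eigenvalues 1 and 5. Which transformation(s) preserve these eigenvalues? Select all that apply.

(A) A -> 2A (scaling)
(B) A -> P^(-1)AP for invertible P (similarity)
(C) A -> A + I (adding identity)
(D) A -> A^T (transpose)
B and D

Eigenvalues are preserved by:
1. Similarity transformations: A -> P^(-1)AP (same characteristic polynomial)
2. Transpose: A^T has the same eigenvalues as A

Eigenvalues are NOT preserved by:
- Adding identity: eigenvalues become 1+1, 5+1
- Scaling: eigenvalues become 2, 10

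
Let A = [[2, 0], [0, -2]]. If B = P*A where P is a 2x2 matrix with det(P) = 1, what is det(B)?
-4

By the multiplicative property of determinants, det(B) = det(P*A) = det(P) * det(A) = det(A),
so the determinant is invariant under multiplication by any determinant-1 matrix; we just need det(A).

det(A) = (2)(-2) - (0)(0) = -4 - 0 = -4

Therefore det(B) = 1 * (-4) = -4.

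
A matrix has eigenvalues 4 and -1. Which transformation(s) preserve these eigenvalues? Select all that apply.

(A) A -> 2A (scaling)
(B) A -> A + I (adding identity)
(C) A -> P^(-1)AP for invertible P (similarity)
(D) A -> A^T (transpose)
C and D

Eigenvalues are preserved by:
1. Similarity transformations: A -> P^(-1)AP (same characteristic polynomial)
2. Transpose: A^T has the same eigenvalues as A

Eigenvalues are NOT preserved by:
- Adding identity: eigenvalues become 4+1, -1+1
- Scaling: eigenvalues become 8, -2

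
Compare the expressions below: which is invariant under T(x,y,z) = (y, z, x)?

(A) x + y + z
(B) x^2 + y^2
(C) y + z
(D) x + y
A

Apply T(x,y,z) = (y, z, x) to each option, i.e. replace (x, y, z) by the transformed coordinates.
Substitute the transformed coordinates into each option and compare with the original:
(A) x + y + z  ->  (y) + (z) + (x) = x + y + z   [equals x + y + z: invariant]
(B) x^2 + y^2  ->  (y)^2 + (z)^2 = y^2 + z^2   [differs from x^2 + y^2: not invariant]
(C) y + z  ->  (z) + (x) = x + z   [differs from y + z: not invariant]
(D) x + y  ->  (y) + (z) = y + z   [differs from x + y: not invariant]

Only option (A), x + y + z, is unchanged by the transformation.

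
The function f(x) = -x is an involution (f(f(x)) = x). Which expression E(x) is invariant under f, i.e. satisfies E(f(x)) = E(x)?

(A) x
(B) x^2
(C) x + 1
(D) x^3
B

Replace x by f(x) = -x in each option and simplify. As a quick numerical cross-check, also compare E(4) with E(f(4)) = E(-4).

(A) x  ->  (-x) = -x; check: E(4) = 4 but E(-4) = -4.   [not invariant]
(B) x^2  ->  (-x)^2, which simplifies back to x^2; check: E(4) = 16, E(-4) = 16.   [invariant]
(C) x + 1  ->  (-x) + 1 = 1 - x; check: E(4) = 5 but E(-4) = -3.   [not invariant]
(D) x^3  ->  (-x)^3 = -x^3; check: E(4) = 64 but E(-4) = -64.   [not invariant]

Only (B) is unchanged. E is symmetric under swapping x with f(x) = -x, which is exactly what an involution does.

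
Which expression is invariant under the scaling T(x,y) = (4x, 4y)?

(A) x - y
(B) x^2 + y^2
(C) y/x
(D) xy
C

Under the uniform scaling T(x,y) = (4x, 4y):
Substitute the transformed coordinates into each option and compare with the original:
(A) x - y  ->  (4x) - (4y) = 4x - 4y   [differs from x - y: not invariant]
(B) x^2 + y^2  ->  (4x)^2 + (4y)^2 = 16x^2 + 16y^2   [differs from x^2 + y^2: not invariant]
(C) y/x  ->  (4y)/(4x) = y/x   [equals y/x: invariant]
(D) xy  ->  (4x)(4y) = 16xy   [differs from xy: not invariant]

Only option (C), y/x, is unchanged by the transformation.
The common factor 4 cancels in a ratio of coordinates, while sums, products and sums of squares pick up factors of 4 or 16.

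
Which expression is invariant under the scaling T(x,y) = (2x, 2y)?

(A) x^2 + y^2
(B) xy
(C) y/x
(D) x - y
C

Under the uniform scaling T(x,y) = (2x, 2y):
Substitute the transformed coordinates into each option and compare with the original:
(A) x^2 + y^2  ->  (2x)^2 + (2y)^2 = 4x^2 + 4y^2   [differs from x^2 + y^2: not invariant]
(B) xy  ->  (2x)(2y) = 4xy   [differs from xy: not invariant]
(C) y/x  ->  (2y)/(2x) = y/x   [equals y/x: invariant]
(D) x - y  ->  (2x) - (2y) = 2x - 2y   [differs from x - y: not invariant]

Only option (C), y/x, is unchanged by the transformation.
The common factor 2 cancels in a ratio of coordinates, while sums, products and sums of squares pick up factors of 2 or 4.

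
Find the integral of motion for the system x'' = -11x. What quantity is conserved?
E = (x')^2 + 11x^2

Multiply the equation by x':
x' * x'' = -11x * x'
The left side is d/dt[(x')^2/2] and the right side is d/dt[-11x^2/2], so
d/dt[(x')^2/2 + 11x^2/2] = 0, i.e. (x')^2/2 + 11x^2/2 = constant.
Multiplying by 2, the integral of motion is E = (x')^2 + 11x^2.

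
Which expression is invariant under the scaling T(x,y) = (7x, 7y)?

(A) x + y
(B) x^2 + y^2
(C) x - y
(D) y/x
D

Under the uniform scaling T(x,y) = (7x, 7y):
Substitute the transformed coordinates into each option and compare with the original:
(A) x + y  ->  (7x) + (7y) = 7x + 7y   [differs from x + y: not invariant]
(B) x^2 + y^2  ->  (7x)^2 + (7y)^2 = 49x^2 + 49y^2   [differs from x^2 + y^2: not invariant]
(C) x - y  ->  (7x) - (7y) = 7x - 7y   [differs from x - y: not invariant]
(D) y/x  ->  (7y)/(7x) = y/x   [equals y/x: invariant]

Only option (D), y/x, is unchanged by the transformation.
The common factor 7 cancels in a ratio of coordinates, while sums, products and sums of squares pick up factors of 7 or 49.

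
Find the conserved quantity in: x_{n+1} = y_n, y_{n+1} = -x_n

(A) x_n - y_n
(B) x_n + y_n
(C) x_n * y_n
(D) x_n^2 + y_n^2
D

For the recurrence x_{n+1} = y_n, y_{n+1} = -x_n:

x_{n+1}^2 + y_{n+1}^2 = y_n^2 + (-x_n)^2 = x_n^2 + y_n^2
The sum of squares is conserved (like energy in a harmonic oscillator).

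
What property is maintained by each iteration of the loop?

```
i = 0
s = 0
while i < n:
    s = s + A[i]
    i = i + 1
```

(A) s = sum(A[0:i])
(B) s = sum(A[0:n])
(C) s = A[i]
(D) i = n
A

A loop invariant must hold before the first iteration and be re-established by every execution of the body.

(A) s = sum(A[0:i]): Initially i = 0 and s = 0 = sum of the empty slice A[0:0]. If s = sum(A[0:i]) holds at the top of an iteration, the body sets s to sum(A[0:i]) + A[i] = sum(A[0:i+1]) and then i to i+1, so s = sum(A[0:i]) holds again. At exit i = n, giving s = sum(A[0:n]).

The other options fail:
(B) s = sum(A[0:n]): false before the loop (s = 0, not the full sum) -- it only becomes true at exit.
(C) s = A[i]: after the first iteration s = A[0] but i = 1, so s = A[i] compares s with the wrong element (and fails in general).
(D) i = n: false initially (i = 0); it is the exit condition, not an invariant.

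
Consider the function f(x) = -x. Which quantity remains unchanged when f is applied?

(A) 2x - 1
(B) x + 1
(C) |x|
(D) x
C

For f(x) = -x:
Applying f replaces x by -x. Since |-x| = |x|, the absolute value is unchanged by f, whereas x -> -x, 2x - 1 -> -2x - 1 and x + 1 -> -x + 1 all change.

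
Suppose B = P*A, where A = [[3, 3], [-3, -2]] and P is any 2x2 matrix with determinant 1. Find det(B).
3

By the multiplicative property of determinants, det(B) = det(P*A) = det(P) * det(A) = det(A),
so the determinant is invariant under multiplication by any determinant-1 matrix; we just need det(A).

det(A) = (3)(-2) - (3)(-3) = -6 - (-9) = 3

Therefore det(B) = 1 * 3 = 3.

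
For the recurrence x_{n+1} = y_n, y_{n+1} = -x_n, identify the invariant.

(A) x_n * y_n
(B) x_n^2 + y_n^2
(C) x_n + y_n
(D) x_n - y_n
B

For the recurrence x_{n+1} = y_n, y_{n+1} = -x_n:

x_{n+1}^2 + y_{n+1}^2 = y_n^2 + (-x_n)^2 = x_n^2 + y_n^2
The sum of squares is conserved (like energy in a harmonic oscillator).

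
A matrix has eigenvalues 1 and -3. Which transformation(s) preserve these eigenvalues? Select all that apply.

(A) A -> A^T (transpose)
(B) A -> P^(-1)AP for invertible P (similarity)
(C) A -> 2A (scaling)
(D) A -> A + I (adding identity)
A and B

Eigenvalues are preserved by:
1. Similarity transformations: A -> P^(-1)AP (same characteristic polynomial)
2. Transpose: A^T has the same eigenvalues as A

Eigenvalues are NOT preserved by:
- Adding identity: eigenvalues become 1+1, -3+1
- Scaling: eigenvalues become 2, -6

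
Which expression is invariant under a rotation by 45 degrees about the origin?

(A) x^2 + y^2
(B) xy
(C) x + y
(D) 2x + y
A

A rotation by 45 degrees sends (x, y) to (sqrt(2)x/2 - sqrt(2)y/2, sqrt(2)x/2 + sqrt(2)y/2).
Substitute the transformed coordinates into each option and compare with the original:
(A) x^2 + y^2  ->  (sqrt(2)x/2 - sqrt(2)y/2)^2 + (sqrt(2)x/2 + sqrt(2)y/2)^2 = x^2 + y^2   [equals x^2 + y^2: invariant]
(B) xy  ->  (sqrt(2)x/2 - sqrt(2)y/2)(sqrt(2)x/2 + sqrt(2)y/2) = x^2/2 - y^2/2   [differs from xy: not invariant]
(C) x + y  ->  (sqrt(2)x/2 - sqrt(2)y/2) + (sqrt(2)x/2 + sqrt(2)y/2) = sqrt(2)x   [differs from x + y: not invariant]
(D) 2x + y  ->  2(sqrt(2)x/2 - sqrt(2)y/2) + (sqrt(2)x/2 + sqrt(2)y/2) = 3sqrt(2)x/2 - sqrt(2)y/2   [differs from 2x + y: not invariant]

Only option (A), x^2 + y^2, is unchanged by the transformation.
Geometrically, x^2 + y^2 is the squared distance from the origin, which every rotation about the origin preserves.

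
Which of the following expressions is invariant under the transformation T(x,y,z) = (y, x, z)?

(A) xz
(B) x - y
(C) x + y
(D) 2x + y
C

Apply T(x,y,z) = (y, x, z) to each option, i.e. replace (x, y, z) by the transformed coordinates.
Substitute the transformed coordinates into each option and compare with the original:
(A) xz  ->  (y)(z) = yz   [differs from xz: not invariant]
(B) x - y  ->  (y) - (x) = -x + y   [differs from x - y: not invariant]
(C) x + y  ->  (y) + (x) = x + y   [equals x + y: invariant]
(D) 2x + y  ->  2(y) + (x) = x + 2y   [differs from 2x + y: not invariant]

Only option (C), x + y, is unchanged by the transformation.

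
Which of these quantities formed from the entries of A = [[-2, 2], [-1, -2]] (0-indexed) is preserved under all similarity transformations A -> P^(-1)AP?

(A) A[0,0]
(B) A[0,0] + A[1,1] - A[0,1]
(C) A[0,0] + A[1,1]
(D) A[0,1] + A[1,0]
C

A[0,0] + A[1,1] is the trace of A. By the cyclic property of the trace, tr(P^(-1)AP) = tr(APP^(-1)) = tr(A), so it is the same for every matrix similar to A.

The other combinations are not similarity invariants. For example, take P = [[1, 1], [0, 1]] (det P = 1), so P^(-1) = [[1, -1], [0, 1]] and
B = P^(-1)AP = [[-1, 3], [-1, -3]].
Evaluating each option on A and on B:
(A) A[0,0]: -2 for A, -1 for B -> changes
(B) A[0,0] + A[1,1] - A[0,1]: -6 for A, -7 for B -> changes
(C) A[0,0] + A[1,1]: -4 for A, -4 for B -> unchanged
(D) A[0,1] + A[1,0]: 1 for A, 2 for B -> changes

Only (C) A[0,0] + A[1,1] = -4 survives (and it does so for every P, not just this one), so it is the invariant.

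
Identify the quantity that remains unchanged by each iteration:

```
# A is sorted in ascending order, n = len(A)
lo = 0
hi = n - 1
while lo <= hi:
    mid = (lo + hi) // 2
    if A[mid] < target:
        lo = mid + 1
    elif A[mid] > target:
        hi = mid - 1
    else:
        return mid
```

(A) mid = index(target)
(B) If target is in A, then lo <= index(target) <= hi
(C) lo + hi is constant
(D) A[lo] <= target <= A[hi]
B

A loop invariant must hold before the first iteration and be re-established by every execution of the body.

(B) If target is in A, then lo <= index(target) <= hi: Before the loop [lo, hi] = [0, n-1] covers every index. When A[mid] < target, sortedness puts target strictly to the right of mid, so setting lo = mid + 1 keeps index(target) in [lo, hi]; symmetrically for hi = mid - 1. Hence 'if target is in A then lo <= index(target) <= hi' holds after every iteration, and when lo > hi it proves target is absent.

The other options fail:
(A) mid = index(target): mid is just the current probe; it equals index(target) only on the iteration that returns.
(C) lo + hi is constant: each iteration moves exactly one of lo, hi, so lo + hi changes (e.g. 0 + (n-1) becomes (mid+1) + (n-1)).
(D) A[lo] <= target <= A[hi]: fails when target is not in A (e.g. target < A[0] already violates it before the loop), so it is not maintained in general.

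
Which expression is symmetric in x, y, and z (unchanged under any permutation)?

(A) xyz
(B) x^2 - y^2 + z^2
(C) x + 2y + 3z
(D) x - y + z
A

A symmetric expression is unchanged when the variables are permuted; here the transformation to test is the swap (x, y) -> (y, x).
A symmetric expression must survive every permutation; the single swap x <-> y already eliminates the distractors, and the keyed expression is also unchanged by x <-> z and y <-> z (each variable enters it in exactly the same way).
Substitute the transformed coordinates into each option and compare with the original:
(A) xyz  ->  (y)(x)z = xyz   [equals xyz: invariant]
(B) x^2 - y^2 + z^2  ->  (y)^2 - (x)^2 + z^2 = -x^2 + y^2 + z^2   [differs from x^2 - y^2 + z^2: not invariant]
(C) x + 2y + 3z  ->  (y) + 2(x) + 3z = 2x + y + 3z   [differs from x + 2y + 3z: not invariant]
(D) x - y + z  ->  (y) - (x) + z = -x + y + z   [differs from x - y + z: not invariant]

Only option (A), xyz, is unchanged by the transformation.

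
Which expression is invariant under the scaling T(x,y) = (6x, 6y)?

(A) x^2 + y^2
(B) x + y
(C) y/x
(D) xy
C

Under the uniform scaling T(x,y) = (6x, 6y):
Substitute the transformed coordinates into each option and compare with the original:
(A) x^2 + y^2  ->  (6x)^2 + (6y)^2 = 36x^2 + 36y^2   [differs from x^2 + y^2: not invariant]
(B) x + y  ->  (6x) + (6y) = 6x + 6y   [differs from x + y: not invariant]
(C) y/x  ->  (6y)/(6x) = y/x   [equals y/x: invariant]
(D) xy  ->  (6x)(6y) = 36xy   [differs from xy: not invariant]

Only option (C), y/x, is unchanged by the transformation.
The common factor 6 cancels in a ratio of coordinates, while sums, products and sums of squares pick up factors of 6 or 36.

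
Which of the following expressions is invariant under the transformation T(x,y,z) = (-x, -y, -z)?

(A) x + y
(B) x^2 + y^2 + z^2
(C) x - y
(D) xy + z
B

Apply T(x,y,z) = (-x, -y, -z) to each option, i.e. replace (x, y, z) by the transformed coordinates.
Substitute the transformed coordinates into each option and compare with the original:
(A) x + y  ->  (-x) + (-y) = -x - y   [differs from x + y: not invariant]
(B) x^2 + y^2 + z^2  ->  (-x)^2 + (-y)^2 + (-z)^2 = x^2 + y^2 + z^2   [equals x^2 + y^2 + z^2: invariant]
(C) x - y  ->  (-x) - (-y) = -x + y   [differs from x - y: not invariant]
(D) xy + z  ->  (-x)(-y) + (-z) = xy - z   [differs from xy + z: not invariant]

Only option (B), x^2 + y^2 + z^2, is unchanged by the transformation.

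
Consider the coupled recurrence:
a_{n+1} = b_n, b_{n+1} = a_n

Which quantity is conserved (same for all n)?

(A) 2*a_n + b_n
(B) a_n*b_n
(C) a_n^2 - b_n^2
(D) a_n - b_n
B

Replace a_n by a_{n+1} = b_n and b_n by b_{n+1} = a_n in each option and simplify:
(A) 2*a_n + b_n  ->  2*(b_n) + (a_n) = a_n + 2*b_n   [not conserved]
(B) a_n*b_n  ->  (b_n)*(a_n) = a_n*b_n   [conserved]
(C) a_n^2 - b_n^2  ->  (b_n)^2 - (a_n)^2 = -a_n^2 + b_n^2   [not conserved]
(D) a_n - b_n  ->  (b_n) - (a_n) = -a_n + b_n   [not conserved]

Only (B) a_n*b_n returns to itself after one step, so it is the conserved quantity.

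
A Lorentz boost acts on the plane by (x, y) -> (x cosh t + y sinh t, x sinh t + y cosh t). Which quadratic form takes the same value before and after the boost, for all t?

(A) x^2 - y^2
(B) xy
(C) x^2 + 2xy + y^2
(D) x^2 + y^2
A

Write x' = x cosh t + y sinh t, y' = x sinh t + y cosh t and substitute into each option:
(A) x^2 - y^2: (x cosh t + y sinh t)^2 - (x sinh t + y cosh t)^2 = x^2(cosh^2 t - sinh^2 t) + 2xy(cosh t sinh t - sinh t cosh t) + y^2(sinh^2 t - cosh^2 t) = x^2 - y^2   [invariant, using cosh^2 t - sinh^2 t = 1]
(B) xy: (x cosh t + y sinh t)(x sinh t + y cosh t) = xy(cosh^2 t + sinh^2 t) + (x^2 + y^2) sinh t cosh t = xy cosh 2t + (x^2 + y^2)(sinh 2t)/2   [not invariant for t != 0]
(C) x^2 + 2xy + y^2: (x' + y')^2 with x' + y' = (x + y)(cosh t + sinh t) = (x + y)e^t, so it becomes (x + y)^2 e^(2t)   [not invariant for t != 0]
(D) x^2 + y^2: (x cosh t + y sinh t)^2 + (x sinh t + y cosh t)^2 = (x^2 + y^2)(cosh^2 t + sinh^2 t) + 4xy sinh t cosh t = (x^2 + y^2) cosh 2t + 2xy sinh 2t   [not invariant for t != 0]

Only (A) x^2 - y^2 is unchanged; it is the Minkowski form preserved by Lorentz boosts, just as x^2 + y^2 is preserved by ordinary rotations.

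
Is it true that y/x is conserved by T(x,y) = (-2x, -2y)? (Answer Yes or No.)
Yes

Substitute T(x,y) = (-2x, -2y) into the expression and compare with the original.

Original: y/x
After applying T: (-2y)/(-2x) = y/x

This is identical to the original y/x, so the expression is invariant.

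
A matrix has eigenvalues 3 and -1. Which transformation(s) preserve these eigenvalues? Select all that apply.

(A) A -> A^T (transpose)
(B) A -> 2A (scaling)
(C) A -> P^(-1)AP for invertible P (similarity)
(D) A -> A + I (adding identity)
A and C

Eigenvalues are preserved by:
1. Similarity transformations: A -> P^(-1)AP (same characteristic polynomial)
2. Transpose: A^T has the same eigenvalues as A

Eigenvalues are NOT preserved by:
- Adding identity: eigenvalues become 3+1, -1+1
- Scaling: eigenvalues become 6, -2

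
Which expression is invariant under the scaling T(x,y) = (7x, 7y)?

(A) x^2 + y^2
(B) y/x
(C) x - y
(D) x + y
B

Under the uniform scaling T(x,y) = (7x, 7y):
Substitute the transformed coordinates into each option and compare with the original:
(A) x^2 + y^2  ->  (7x)^2 + (7y)^2 = 49x^2 + 49y^2   [differs from x^2 + y^2: not invariant]
(B) y/x  ->  (7y)/(7x) = y/x   [equals y/x: invariant]
(C) x - y  ->  (7x) - (7y) = 7x - 7y   [differs from x - y: not invariant]
(D) x + y  ->  (7x) + (7y) = 7x + 7y   [differs from x + y: not invariant]

Only option (B), y/x, is unchanged by the transformation.
The common factor 7 cancels in a ratio of coordinates, while sums, products and sums of squares pick up factors of 7 or 49.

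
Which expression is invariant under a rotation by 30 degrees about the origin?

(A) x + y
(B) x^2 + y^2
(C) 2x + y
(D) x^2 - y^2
B

A rotation by 30 degrees sends (x, y) to (sqrt(3)x/2 - y/2, x/2 + sqrt(3)y/2).
Substitute the transformed coordinates into each option and compare with the original:
(A) x + y  ->  (sqrt(3)x/2 - y/2) + (x/2 + sqrt(3)y/2) = x/2 + sqrt(3)x/2 - y/2 + sqrt(3)y/2   [differs from x + y: not invariant]
(B) x^2 + y^2  ->  (sqrt(3)x/2 - y/2)^2 + (x/2 + sqrt(3)y/2)^2 = x^2 + y^2   [equals x^2 + y^2: invariant]
(C) 2x + y  ->  2(sqrt(3)x/2 - y/2) + (x/2 + sqrt(3)y/2) = x/2 + sqrt(3)x - y + sqrt(3)y/2   [differs from 2x + y: not invariant]
(D) x^2 - y^2  ->  (sqrt(3)x/2 - y/2)^2 - (x/2 + sqrt(3)y/2)^2 = x^2/2 - sqrt(3)xy - y^2/2   [differs from x^2 - y^2: not invariant]

Only option (B), x^2 + y^2, is unchanged by the transformation.
Geometrically, x^2 + y^2 is the squared distance from the origin, which every rotation about the origin preserves.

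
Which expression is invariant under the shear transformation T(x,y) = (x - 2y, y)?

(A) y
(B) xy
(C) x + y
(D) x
A

Under the shear T(x,y) = (x - 2y, y):
Substitute the transformed coordinates into each option and compare with the original:
(A) y  ->  (y) = y   [equals y: invariant]
(B) xy  ->  (x - 2y)(y) = xy - 2y^2   [differs from xy: not invariant]
(C) x + y  ->  (x - 2y) + (y) = x - y   [differs from x + y: not invariant]
(D) x  ->  (x - 2y) = x - 2y   [differs from x: not invariant]

Only option (A), y, is unchanged by the transformation.
A horizontal shear moves points parallel to the x-axis, so the y-coordinate (and any function of y alone) is unchanged.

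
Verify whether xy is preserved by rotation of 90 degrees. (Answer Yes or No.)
No

Applying rotation by 90 degrees: x' = x*cos(90 degrees) - y*sin(90 degrees) = -y, y' = x*sin(90 degrees) + y*cos(90 degrees) = x

Substituting into xy:
(-y)(x)
= -xy

This differs from the original expression xy, so it is NOT invariant.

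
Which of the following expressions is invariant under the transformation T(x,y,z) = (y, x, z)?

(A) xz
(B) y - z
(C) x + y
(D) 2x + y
C

Apply T(x,y,z) = (y, x, z) to each option, i.e. replace (x, y, z) by the transformed coordinates.
Substitute the transformed coordinates into each option and compare with the original:
(A) xz  ->  (y)(z) = yz   [differs from xz: not invariant]
(B) y - z  ->  (x) - (z) = x - z   [differs from y - z: not invariant]
(C) x + y  ->  (y) + (x) = x + y   [equals x + y: invariant]
(D) 2x + y  ->  2(y) + (x) = x + 2y   [differs from 2x + y: not invariant]

Only option (C), x + y, is unchanged by the transformation.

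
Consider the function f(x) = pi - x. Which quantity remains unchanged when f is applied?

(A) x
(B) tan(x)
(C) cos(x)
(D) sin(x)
D

For f(x) = pi - x:
sin(pi - x) = sin(x), so sine is invariant under this transformation.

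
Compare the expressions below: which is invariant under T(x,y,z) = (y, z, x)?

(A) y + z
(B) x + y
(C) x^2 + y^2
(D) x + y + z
D

Apply T(x,y,z) = (y, z, x) to each option, i.e. replace (x, y, z) by the transformed coordinates.
Substitute the transformed coordinates into each option and compare with the original:
(A) y + z  ->  (z) + (x) = x + z   [differs from y + z: not invariant]
(B) x + y  ->  (y) + (z) = y + z   [differs from x + y: not invariant]
(C) x^2 + y^2  ->  (y)^2 + (z)^2 = y^2 + z^2   [differs from x^2 + y^2: not invariant]
(D) x + y + z  ->  (y) + (z) + (x) = x + y + z   [equals x + y + z: invariant]

Only option (D), x + y + z, is unchanged by the transformation.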